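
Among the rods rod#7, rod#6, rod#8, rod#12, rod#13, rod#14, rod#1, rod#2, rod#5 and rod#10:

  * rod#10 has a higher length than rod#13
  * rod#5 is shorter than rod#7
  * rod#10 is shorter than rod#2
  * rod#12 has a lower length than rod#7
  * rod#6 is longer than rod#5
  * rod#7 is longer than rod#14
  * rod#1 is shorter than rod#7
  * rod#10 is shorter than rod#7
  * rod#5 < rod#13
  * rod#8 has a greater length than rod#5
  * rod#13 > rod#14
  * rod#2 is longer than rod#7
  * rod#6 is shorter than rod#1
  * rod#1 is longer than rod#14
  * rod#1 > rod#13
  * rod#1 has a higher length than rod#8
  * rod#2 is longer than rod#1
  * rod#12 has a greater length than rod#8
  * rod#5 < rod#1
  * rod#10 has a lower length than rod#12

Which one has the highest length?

Chaining downward from rod#2: directly below it, rod#10, rod#1, rod#7; then rod#14, rod#5, rod#13, rod#8, rod#6, rod#12.
That covers every other element, and nothing is given above rod#2, so rod#2 is the highest length.

rod#2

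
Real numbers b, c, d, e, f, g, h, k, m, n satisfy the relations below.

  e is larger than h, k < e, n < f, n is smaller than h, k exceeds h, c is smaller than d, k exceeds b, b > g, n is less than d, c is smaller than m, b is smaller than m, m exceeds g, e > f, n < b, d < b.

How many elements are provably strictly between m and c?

2

Chaining upward from c reaches: d, b, k, e.
Chaining downward from m reaches: n, g, d, b.
Strictly between c and m are those in both lists: d, b — 2 elements.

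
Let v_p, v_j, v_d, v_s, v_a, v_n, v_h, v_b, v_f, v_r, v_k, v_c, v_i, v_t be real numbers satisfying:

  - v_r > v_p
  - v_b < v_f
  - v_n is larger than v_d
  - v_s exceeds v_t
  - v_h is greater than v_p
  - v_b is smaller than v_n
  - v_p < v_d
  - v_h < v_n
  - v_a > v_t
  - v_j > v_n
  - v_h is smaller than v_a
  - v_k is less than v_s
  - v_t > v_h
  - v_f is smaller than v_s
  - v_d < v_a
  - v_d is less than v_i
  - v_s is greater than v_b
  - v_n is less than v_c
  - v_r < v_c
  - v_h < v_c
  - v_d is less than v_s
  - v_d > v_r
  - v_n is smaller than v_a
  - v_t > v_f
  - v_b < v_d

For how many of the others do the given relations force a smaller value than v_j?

Directly below v_j: v_n.
One step further: v_b, v_h, v_d (4 so far).
One step further: v_p, v_r (6 so far).
No other element is forced below v_j by the given relations, so the count is 6.

6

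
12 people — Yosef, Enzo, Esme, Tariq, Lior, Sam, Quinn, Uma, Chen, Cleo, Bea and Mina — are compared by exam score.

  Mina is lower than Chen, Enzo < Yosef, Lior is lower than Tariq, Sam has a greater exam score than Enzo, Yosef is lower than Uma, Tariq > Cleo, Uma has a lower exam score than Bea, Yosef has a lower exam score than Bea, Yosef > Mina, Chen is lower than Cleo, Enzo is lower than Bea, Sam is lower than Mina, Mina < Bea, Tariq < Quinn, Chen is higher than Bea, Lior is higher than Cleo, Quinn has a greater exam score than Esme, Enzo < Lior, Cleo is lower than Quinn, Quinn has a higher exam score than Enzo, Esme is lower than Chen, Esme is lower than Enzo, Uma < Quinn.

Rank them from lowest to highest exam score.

The consecutive links are each given: Esme < Enzo; Enzo < Sam; Sam < Mina; Mina < Yosef; Yosef < Uma; Uma < Bea; Bea < Chen; Chen < Cleo; Cleo < Lior; Lior < Tariq; Tariq < Quinn.

Esme < Enzo < Sam < Mina < Yosef < Uma < Bea < Chen < Cleo < Lior < Tariq < Quinn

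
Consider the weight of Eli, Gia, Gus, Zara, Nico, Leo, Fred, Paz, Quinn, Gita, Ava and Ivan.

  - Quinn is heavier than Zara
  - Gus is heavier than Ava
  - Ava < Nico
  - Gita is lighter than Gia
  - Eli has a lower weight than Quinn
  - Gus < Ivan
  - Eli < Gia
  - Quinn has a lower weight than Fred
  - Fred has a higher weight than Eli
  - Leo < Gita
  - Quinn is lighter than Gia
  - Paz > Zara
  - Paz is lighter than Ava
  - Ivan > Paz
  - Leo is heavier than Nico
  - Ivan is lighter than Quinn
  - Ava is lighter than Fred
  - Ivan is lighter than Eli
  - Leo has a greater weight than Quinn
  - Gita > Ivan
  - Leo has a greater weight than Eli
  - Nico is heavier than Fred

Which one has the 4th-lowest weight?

Gus

Chaining the given pairs: Zara < Paz < Ava < Gus < Ivan < Eli < Quinn < Fred < Nico < Leo < Gita < Gia.
The 4th smallest is Gus.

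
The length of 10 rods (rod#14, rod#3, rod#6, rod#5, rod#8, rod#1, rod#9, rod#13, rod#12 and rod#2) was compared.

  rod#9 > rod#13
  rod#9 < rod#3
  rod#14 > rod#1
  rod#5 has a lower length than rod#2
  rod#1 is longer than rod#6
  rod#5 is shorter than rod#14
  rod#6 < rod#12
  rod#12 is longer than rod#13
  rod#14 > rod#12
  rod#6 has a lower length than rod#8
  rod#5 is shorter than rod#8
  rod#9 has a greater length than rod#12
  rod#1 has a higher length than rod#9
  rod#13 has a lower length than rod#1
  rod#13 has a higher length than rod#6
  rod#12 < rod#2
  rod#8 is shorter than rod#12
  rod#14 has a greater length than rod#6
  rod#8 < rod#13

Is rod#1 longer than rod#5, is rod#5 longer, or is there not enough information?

The relevant relations are rod#5 < rod#8; rod#8 < rod#13; rod#13 < rod#12; rod#12 < rod#9; rod#9 < rod#1.
Together: rod#5 < rod#8 < rod#13 < rod#12 < rod#9 < rod#1.
So rod#1 is longer.

rod#1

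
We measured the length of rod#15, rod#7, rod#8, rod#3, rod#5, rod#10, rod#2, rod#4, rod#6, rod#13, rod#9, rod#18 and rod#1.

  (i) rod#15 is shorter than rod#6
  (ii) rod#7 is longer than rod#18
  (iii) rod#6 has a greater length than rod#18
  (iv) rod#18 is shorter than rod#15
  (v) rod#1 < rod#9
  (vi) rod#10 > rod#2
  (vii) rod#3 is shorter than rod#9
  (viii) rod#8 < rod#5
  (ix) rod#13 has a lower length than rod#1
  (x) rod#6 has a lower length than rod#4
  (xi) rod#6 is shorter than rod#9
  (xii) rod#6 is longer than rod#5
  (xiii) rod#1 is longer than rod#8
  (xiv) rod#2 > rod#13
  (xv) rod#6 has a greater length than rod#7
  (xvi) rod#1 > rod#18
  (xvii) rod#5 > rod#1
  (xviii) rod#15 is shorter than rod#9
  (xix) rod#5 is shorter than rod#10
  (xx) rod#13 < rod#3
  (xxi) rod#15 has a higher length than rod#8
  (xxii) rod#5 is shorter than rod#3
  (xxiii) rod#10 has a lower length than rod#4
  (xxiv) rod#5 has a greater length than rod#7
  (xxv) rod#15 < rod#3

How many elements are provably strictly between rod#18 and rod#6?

The relations place rod#18 below rod#6. An element lies strictly between them when it is forced above rod#18 and also forced below rod#6.
Above rod#18: {rod#1, rod#7, rod#15, rod#5, rod#3, rod#10, rod#9, rod#4}. Below rod#6: {rod#13, rod#8, rod#1, rod#7, rod#15, rod#5}.
Intersection: {rod#1, rod#7, rod#15, rod#5} — 4.

4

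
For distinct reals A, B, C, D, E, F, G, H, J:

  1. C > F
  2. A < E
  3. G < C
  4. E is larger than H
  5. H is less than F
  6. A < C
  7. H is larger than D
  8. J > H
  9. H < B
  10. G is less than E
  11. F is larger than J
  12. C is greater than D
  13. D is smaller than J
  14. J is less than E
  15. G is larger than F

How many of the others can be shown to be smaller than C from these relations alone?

6

Directly below C: D, A, F, G.
One step further: H, J (6 so far).
Nothing else is reachable below C; 6 in all.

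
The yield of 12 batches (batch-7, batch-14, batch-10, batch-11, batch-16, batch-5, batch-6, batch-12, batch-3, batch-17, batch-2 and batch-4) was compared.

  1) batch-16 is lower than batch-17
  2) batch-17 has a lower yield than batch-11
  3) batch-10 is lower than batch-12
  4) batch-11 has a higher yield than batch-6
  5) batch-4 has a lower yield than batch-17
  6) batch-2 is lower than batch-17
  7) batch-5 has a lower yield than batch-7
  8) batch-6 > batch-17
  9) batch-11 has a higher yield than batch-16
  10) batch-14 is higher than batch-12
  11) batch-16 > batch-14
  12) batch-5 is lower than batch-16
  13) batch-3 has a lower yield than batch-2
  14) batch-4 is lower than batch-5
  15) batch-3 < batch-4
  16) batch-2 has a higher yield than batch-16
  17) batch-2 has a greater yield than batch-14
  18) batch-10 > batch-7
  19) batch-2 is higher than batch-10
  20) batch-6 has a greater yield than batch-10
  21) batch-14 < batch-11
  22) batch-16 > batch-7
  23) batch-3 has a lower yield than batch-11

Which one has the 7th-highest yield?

The consecutive relations fix a unique order: batch-3 < batch-4 < batch-5 < batch-7 < batch-10 < batch-12 < batch-14 < batch-16 < batch-2 < batch-17 < batch-6 < batch-11.
Counting 7 from the largest end gives batch-12.

batch-12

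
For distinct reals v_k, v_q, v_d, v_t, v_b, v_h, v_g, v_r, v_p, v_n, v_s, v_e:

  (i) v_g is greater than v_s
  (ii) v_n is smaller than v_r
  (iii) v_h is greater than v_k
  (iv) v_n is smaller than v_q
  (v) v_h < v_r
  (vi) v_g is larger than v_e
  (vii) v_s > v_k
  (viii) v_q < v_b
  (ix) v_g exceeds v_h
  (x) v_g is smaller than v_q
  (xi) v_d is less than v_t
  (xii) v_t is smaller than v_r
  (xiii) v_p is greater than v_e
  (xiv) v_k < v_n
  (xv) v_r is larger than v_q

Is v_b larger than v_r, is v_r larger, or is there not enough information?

undetermined

Following every chain through v_r: below v_r we get v_k, v_e, v_n, v_s, v_h, v_g, v_q, v_d, v_t.
v_b is not reached, and no chain runs the other way from v_b to v_r.
So the given relations leave the order of v_r and v_b undetermined.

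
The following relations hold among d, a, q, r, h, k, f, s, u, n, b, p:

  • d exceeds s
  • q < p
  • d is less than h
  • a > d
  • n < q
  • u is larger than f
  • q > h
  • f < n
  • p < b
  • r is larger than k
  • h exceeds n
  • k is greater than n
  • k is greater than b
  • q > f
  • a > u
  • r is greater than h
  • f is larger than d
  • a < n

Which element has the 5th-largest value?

q

Piecing the relations together gives one ordering: s < d < f < u < a < n < h < q < p < b < k < r.
The 5th largest is q.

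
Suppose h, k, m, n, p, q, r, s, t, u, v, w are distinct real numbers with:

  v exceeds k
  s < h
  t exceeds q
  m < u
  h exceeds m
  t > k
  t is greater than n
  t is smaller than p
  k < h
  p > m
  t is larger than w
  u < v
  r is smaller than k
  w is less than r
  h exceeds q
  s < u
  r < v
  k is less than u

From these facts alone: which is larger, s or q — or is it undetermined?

undetermined

Following every chain through s: above s we get h, u, v.
q is not reached, and no chain runs the other way from q to s.
So the given relations leave the order of s and q undetermined.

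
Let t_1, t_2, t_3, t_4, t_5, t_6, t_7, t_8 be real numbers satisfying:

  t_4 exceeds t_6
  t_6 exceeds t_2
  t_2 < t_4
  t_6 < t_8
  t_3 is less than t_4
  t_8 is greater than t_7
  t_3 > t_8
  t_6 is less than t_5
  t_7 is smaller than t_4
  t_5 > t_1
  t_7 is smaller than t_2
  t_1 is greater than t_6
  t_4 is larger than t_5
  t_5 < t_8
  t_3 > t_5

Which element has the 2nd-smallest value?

t_2

The consecutive relations fix a unique order: t_7 < t_2 < t_6 < t_1 < t_5 < t_8 < t_3 < t_4.
The 2nd smallest is t_2.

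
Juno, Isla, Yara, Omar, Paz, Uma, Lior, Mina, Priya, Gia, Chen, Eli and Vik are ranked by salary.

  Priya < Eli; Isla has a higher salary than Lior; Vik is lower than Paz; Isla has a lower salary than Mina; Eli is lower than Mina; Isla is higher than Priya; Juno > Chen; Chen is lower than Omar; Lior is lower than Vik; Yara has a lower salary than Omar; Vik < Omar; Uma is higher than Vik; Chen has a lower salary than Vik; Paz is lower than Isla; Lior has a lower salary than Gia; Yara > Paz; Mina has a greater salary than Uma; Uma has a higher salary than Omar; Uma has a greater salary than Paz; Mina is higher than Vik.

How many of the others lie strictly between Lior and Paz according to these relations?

1

The relations place Lior below Paz. An element lies strictly between them when it is forced above Lior and also forced below Paz.
Above Lior: {Vik, Gia, Yara, Omar, Isla, Uma, Mina}. Below Paz: {Chen, Vik}.
Intersection: {Vik} — 1.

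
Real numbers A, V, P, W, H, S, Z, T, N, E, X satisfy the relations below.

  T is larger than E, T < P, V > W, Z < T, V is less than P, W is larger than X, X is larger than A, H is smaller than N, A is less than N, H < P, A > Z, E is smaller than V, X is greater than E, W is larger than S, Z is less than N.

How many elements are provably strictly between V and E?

Chaining upward from E reaches: X, W, T, P.
Chaining downward from V reaches: S, Z, A, X, W.
Strictly between E and V are those in both lists: X, W — 2 elements.

2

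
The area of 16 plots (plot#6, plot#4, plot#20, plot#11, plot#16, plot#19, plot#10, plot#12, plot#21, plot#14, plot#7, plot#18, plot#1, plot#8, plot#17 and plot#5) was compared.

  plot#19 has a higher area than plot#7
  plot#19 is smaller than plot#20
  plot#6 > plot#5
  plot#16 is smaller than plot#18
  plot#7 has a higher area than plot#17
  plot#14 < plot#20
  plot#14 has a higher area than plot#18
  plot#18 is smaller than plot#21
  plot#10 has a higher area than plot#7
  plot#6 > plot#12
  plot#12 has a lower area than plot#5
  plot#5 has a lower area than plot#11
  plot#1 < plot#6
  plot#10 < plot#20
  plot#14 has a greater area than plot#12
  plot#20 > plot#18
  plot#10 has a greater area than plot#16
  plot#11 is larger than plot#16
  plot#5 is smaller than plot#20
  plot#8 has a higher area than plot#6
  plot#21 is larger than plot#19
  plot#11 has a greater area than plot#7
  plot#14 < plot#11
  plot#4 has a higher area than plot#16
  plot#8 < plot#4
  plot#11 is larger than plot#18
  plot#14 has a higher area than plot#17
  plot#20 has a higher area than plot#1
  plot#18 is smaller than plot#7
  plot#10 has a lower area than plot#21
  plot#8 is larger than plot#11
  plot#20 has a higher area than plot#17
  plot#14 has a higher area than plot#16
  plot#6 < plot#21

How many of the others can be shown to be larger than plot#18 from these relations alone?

9

From plot#18 the given relations immediately reach plot#7, plot#21, plot#14, plot#11, plot#20.
From those, plot#19, plot#10, plot#8 — 8 in total.
From those, plot#4 — 9 in total.
No other element is forced above plot#18 by the given relations, so the count is 9.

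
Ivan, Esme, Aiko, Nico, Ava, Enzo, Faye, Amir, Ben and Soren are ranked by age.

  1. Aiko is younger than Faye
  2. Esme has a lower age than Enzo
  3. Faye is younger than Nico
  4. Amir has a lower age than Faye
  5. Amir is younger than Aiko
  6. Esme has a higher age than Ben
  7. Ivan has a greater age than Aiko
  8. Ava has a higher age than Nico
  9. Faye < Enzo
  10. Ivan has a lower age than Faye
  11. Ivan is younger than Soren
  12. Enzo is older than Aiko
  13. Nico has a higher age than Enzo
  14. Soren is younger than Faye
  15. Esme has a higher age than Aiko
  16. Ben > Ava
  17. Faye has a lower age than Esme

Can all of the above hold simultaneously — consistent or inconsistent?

We have Enzo < Nico stated directly, yet also Nico < Ava < Ben < Esme < Enzo by chaining the others — so Nico < Enzo. Contradiction.

inconsistent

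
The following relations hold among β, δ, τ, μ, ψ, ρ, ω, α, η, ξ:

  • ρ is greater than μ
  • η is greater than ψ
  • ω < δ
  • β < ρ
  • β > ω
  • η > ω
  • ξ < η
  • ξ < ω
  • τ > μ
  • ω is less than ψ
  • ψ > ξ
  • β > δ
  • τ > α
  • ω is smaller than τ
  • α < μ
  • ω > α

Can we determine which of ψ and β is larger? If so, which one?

Following every chain through ψ: above ψ we get η; below ψ we get α, ξ, ω.
β is not reached, and no chain runs the other way from β to ψ.
So the given relations leave the order of ψ and β undetermined.

undetermined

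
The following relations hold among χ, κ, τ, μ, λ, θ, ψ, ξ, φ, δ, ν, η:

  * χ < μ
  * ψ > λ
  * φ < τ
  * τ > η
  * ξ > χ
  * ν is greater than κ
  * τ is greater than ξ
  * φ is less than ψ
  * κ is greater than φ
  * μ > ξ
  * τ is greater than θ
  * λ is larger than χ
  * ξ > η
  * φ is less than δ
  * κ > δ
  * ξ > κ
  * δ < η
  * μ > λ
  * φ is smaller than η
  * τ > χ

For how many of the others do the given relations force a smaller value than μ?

Directly below μ: χ, λ, ξ.
One step further: κ, η (5 so far).
One step further: φ, δ (7 so far).
No other element is forced below μ by the given relations, so the count is 7.

7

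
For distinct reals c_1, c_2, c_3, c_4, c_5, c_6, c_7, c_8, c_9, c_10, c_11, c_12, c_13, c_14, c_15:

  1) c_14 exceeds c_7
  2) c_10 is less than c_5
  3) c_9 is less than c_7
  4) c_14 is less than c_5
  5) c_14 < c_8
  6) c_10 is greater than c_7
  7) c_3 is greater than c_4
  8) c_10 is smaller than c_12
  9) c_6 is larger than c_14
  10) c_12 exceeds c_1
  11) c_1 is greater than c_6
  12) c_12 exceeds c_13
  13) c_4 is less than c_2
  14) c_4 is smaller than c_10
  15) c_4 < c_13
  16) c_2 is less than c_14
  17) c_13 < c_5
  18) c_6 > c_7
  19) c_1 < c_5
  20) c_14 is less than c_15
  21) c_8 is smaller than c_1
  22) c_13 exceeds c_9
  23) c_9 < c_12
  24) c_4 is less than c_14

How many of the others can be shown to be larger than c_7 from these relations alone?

8

From c_7 the given relations immediately reach c_14, c_10, c_6.
From those, c_8, c_15, c_1, c_5, c_12 — 8 in total.
Nothing else is reachable above c_7; 8 in all.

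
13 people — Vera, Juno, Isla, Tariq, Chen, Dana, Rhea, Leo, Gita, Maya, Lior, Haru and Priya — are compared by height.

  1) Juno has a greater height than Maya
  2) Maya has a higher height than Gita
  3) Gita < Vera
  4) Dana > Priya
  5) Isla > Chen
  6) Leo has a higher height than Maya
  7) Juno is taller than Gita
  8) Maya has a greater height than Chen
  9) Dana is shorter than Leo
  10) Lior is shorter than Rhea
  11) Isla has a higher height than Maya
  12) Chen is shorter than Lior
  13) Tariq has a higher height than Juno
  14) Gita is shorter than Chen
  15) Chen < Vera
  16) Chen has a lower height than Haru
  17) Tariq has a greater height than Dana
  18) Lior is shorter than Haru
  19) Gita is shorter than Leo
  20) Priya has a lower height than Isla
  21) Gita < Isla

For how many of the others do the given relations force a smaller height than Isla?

4

Directly below Isla: Gita, Chen, Maya, Priya.
No other element is forced below Isla by the given relations, so the count is 4.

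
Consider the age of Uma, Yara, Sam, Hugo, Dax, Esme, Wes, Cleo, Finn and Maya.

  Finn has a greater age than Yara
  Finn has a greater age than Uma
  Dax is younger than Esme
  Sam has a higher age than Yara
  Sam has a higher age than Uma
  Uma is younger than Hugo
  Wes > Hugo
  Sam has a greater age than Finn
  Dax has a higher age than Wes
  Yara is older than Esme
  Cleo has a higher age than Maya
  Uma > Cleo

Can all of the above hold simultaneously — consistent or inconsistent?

The single ordering Maya < Cleo < Uma < Hugo < Wes < Dax < Esme < Yara < Finn < Sam satisfies every listed relation, so no contradiction arises.

consistent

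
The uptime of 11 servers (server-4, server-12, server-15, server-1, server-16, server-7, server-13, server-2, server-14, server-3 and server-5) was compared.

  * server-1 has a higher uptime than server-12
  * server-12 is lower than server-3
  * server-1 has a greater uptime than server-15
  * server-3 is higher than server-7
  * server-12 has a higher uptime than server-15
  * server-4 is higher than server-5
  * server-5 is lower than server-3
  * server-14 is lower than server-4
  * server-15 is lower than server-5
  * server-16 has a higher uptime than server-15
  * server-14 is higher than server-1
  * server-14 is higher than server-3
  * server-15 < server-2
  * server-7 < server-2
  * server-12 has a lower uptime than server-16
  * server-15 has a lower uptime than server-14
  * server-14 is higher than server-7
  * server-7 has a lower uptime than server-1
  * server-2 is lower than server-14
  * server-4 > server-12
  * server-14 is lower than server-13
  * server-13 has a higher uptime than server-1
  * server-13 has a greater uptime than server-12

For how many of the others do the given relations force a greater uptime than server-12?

The elements the relations force above server-12 are server-16, server-3, server-1, server-14, server-4, server-13 — no chain reaches any other.
That is 6.

6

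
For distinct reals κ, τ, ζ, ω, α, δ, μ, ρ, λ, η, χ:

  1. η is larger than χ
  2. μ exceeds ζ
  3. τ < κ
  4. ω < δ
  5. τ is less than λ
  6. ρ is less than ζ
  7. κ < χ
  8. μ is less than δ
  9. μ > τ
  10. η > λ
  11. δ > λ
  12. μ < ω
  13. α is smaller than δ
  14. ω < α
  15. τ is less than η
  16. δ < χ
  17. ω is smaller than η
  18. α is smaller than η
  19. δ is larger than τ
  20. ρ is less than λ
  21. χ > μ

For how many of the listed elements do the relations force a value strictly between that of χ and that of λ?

Chaining upward from λ reaches: δ, η.
Chaining downward from χ reaches: ρ, τ, ζ, μ, ω, κ, α, δ.
Strictly between λ and χ are those in both lists: δ — 1 element.

1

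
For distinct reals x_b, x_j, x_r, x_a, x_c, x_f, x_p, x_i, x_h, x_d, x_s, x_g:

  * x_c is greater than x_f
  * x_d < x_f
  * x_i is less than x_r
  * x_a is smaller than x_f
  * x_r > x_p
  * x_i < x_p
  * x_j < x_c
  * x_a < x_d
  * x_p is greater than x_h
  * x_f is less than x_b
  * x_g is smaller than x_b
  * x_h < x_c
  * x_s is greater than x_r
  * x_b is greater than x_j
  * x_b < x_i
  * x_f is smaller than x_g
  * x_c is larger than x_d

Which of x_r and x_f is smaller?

x_f

x_f < x_g and x_g < x_b give x_f < x_b.
With x_b < x_i: x_f < x_g < x_b < x_i.
Then x_i < x_p extends the chain to x_p.
Then x_p < x_r extends the chain to x_r.
So x_f < x_r; x_f is the smaller of the two.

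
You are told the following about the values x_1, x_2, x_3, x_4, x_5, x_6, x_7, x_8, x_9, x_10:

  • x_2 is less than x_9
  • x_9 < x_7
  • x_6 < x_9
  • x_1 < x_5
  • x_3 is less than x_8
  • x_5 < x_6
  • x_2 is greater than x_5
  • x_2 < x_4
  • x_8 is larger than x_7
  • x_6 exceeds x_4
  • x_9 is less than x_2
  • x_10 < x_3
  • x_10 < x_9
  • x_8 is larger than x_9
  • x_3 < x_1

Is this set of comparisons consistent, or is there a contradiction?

Chaining the given relations yields x_2 < x_4 < x_6 < x_9, so x_2 < x_9. But one relation states x_9 < x_2. These cannot both hold.

inconsistent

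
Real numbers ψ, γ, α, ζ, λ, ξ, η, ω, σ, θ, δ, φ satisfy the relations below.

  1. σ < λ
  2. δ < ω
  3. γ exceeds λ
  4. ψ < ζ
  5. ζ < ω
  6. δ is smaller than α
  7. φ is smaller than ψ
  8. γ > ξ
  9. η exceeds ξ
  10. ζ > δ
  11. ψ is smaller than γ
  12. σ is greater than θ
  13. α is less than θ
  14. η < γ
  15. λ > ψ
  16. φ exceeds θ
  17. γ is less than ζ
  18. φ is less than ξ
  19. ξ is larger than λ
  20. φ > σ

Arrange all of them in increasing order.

δ < α < θ < σ < φ < ψ < λ < ξ < η < γ < ζ < ω

The consecutive links are each given: δ < α; α < θ; θ < σ; σ < φ; φ < ψ; ψ < λ; λ < ξ; ξ < η; η < γ; γ < ζ; ζ < ω.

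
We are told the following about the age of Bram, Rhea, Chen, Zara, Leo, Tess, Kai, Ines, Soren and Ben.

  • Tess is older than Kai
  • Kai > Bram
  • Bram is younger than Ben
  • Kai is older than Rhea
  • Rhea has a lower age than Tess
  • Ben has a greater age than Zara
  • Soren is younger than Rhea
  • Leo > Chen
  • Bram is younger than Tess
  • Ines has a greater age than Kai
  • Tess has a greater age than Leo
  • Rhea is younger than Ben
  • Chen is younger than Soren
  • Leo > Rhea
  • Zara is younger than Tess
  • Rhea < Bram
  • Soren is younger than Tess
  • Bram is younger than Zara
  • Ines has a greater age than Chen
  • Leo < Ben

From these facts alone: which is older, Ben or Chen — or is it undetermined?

Chen < Soren and Soren < Rhea give Chen < Rhea.
With Rhea < Bram: Chen < Soren < Rhea < Bram.
With Bram < Zara: Chen < Soren < Rhea < Bram < Zara.
With Zara < Ben: Chen < Soren < Rhea < Bram < Zara < Ben.
So Ben is older.

Ben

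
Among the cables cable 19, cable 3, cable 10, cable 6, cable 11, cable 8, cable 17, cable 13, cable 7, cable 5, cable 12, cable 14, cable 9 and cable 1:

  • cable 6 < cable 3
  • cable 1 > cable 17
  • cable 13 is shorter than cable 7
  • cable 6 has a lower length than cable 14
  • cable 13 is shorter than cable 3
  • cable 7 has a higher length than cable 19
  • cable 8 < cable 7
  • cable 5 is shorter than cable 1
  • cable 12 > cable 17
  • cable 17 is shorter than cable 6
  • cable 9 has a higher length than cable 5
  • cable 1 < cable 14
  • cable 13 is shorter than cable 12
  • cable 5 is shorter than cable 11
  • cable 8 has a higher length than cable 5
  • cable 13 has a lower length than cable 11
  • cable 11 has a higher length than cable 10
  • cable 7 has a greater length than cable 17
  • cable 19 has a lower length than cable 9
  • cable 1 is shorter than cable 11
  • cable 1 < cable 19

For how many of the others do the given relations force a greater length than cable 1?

Directly above cable 1: cable 11, cable 19, cable 14.
One step further: cable 9, cable 7 (5 so far).
No other element is forced above cable 1 by the given relations, so the count is 5.

5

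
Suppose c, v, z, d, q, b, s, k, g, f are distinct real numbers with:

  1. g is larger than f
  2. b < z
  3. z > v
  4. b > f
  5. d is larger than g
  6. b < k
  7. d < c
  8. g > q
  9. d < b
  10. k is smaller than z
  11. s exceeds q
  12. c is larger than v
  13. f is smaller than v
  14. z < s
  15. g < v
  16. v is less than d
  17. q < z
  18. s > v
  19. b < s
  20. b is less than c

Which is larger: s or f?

s

f < g and g < v give f < v.
Then v < d extends the chain to d.
With d < b: f < g < v < d < b.
With b < k: f < g < v < d < b < k.
With k < z: f < g < v < d < b < k < z.
With z < s: f < g < v < d < b < k < z < s.
So f < s; s is the larger of the two.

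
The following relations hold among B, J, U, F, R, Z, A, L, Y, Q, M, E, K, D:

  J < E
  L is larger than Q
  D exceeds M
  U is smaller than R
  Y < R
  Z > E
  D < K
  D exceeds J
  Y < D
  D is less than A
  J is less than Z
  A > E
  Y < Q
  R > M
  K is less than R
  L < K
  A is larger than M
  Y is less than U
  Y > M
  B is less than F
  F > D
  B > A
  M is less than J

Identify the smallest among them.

Y is not least since M < Y; J is not least since M < J; Q is not least since Y < Q; L is not least since Q < L; D is not least since M < D; U is not least since Y < U; E is not least since J < E; A is not least since M < A; K is not least since L < K; B is not least since A < B; R is not least since K < R; F is not least since B < F; Z is not least since E < Z.
Only M has nothing below it, so M is the smallest.

M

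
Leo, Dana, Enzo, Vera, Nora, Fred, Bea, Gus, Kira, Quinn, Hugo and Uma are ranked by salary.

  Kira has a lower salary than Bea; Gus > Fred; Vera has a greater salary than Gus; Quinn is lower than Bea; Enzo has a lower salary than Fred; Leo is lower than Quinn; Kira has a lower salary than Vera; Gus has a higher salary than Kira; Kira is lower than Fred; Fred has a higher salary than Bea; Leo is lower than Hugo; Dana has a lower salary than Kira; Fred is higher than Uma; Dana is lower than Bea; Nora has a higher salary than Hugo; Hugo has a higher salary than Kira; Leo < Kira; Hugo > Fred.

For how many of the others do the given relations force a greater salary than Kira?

The elements the relations force above Kira are Bea, Fred, Gus, Vera, Hugo, Nora — no chain reaches any other.
That is 6.

6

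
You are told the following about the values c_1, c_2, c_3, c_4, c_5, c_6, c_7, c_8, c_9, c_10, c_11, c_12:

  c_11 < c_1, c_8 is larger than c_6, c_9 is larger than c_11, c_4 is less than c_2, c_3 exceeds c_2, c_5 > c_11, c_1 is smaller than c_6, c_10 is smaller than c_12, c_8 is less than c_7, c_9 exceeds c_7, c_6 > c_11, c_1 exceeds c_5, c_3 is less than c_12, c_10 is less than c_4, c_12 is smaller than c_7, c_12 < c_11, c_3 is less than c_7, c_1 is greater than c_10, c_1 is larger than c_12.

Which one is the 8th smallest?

Piecing the relations together gives one ordering: c_10 < c_4 < c_2 < c_3 < c_12 < c_11 < c_5 < c_1 < c_6 < c_8 < c_7 < c_9.
The 8th smallest is c_1.

c_1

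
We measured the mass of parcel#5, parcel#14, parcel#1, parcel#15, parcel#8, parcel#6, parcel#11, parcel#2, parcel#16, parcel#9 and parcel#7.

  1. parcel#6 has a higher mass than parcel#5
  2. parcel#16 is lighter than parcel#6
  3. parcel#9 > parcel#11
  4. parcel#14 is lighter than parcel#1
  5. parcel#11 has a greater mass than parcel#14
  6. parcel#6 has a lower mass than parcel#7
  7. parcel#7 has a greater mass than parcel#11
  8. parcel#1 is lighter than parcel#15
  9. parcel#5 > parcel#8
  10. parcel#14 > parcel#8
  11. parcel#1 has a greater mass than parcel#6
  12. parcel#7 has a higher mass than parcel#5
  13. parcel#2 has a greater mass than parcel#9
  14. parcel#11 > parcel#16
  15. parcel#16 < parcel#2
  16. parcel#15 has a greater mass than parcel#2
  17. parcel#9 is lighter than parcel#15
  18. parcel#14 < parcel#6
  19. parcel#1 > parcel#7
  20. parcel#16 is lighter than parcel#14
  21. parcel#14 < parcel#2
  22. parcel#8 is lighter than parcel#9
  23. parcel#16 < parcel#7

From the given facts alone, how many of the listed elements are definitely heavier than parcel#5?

4

Directly above parcel#5: parcel#6, parcel#7.
One step further: parcel#1 (3 so far).
One step further: parcel#15 (4 so far).
Nothing else is reachable above parcel#5; 4 in all.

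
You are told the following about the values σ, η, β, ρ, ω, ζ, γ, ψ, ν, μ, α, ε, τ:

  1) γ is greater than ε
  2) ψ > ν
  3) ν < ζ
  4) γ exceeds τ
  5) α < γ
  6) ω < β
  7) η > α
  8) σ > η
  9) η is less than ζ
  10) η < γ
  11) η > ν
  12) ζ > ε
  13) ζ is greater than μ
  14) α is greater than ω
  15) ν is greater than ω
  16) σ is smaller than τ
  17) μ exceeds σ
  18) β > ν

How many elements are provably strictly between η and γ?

2

The relations place η below γ. An element lies strictly between them when it is forced above η and also forced below γ.
Above η: {σ, μ, ζ, τ}. Below γ: {ω, α, ν, σ, ε, τ}.
Intersection: {σ, τ} — 2.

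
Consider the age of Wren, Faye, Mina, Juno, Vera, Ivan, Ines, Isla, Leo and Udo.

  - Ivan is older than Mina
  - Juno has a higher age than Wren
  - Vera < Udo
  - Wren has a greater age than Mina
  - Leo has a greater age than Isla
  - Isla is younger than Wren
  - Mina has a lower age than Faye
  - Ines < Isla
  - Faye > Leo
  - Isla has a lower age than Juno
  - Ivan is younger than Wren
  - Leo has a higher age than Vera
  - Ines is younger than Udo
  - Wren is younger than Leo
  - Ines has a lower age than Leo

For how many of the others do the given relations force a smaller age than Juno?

From Juno the given relations immediately reach Isla, Wren.
From those, Mina, Ines, Ivan — 5 in total.
No other element is forced below Juno by the given relations, so the count is 5.

5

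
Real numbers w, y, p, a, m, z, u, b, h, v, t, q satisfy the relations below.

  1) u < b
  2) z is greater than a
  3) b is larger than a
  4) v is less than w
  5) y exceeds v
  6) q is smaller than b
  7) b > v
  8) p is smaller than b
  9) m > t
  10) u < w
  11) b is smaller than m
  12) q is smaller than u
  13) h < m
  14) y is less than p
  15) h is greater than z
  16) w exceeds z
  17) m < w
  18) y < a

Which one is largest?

Chaining downward from w: directly below it, v, z, u, m; then q, a, h, t, b; then y, p.
That covers every other element, and nothing is given above w, so w is the largest.

w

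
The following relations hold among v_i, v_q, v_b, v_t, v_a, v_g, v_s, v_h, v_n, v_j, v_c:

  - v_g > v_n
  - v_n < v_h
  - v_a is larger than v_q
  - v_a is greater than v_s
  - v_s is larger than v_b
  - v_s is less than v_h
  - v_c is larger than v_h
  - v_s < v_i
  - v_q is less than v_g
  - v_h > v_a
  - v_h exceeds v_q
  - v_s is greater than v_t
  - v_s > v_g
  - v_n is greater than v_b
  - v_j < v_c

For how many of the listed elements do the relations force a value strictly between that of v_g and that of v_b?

The relations place v_b below v_g. An element lies strictly between them when it is forced above v_b and also forced below v_g.
Above v_b: {v_n, v_s, v_a, v_i, v_h, v_c}. Below v_g: {v_n, v_q}.
Intersection: {v_n} — 1.

1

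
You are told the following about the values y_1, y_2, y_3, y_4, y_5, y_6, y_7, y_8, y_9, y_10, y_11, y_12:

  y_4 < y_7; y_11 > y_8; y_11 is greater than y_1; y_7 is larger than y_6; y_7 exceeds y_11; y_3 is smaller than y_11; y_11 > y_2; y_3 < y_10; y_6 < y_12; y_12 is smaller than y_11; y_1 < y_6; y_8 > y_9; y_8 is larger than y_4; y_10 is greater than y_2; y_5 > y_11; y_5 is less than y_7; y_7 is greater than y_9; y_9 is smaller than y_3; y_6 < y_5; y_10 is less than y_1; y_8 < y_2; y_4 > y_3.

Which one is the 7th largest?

Chaining the given pairs: y_9 < y_3 < y_4 < y_8 < y_2 < y_10 < y_1 < y_6 < y_12 < y_11 < y_5 < y_7.
The 7th largest is y_10.

y_10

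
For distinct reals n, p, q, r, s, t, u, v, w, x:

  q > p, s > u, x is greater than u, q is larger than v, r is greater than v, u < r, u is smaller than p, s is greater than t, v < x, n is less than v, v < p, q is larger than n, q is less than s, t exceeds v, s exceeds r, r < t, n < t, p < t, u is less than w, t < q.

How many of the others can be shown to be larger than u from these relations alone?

7

Directly above u: p, r, w, s, x.
One step further: t, q (7 so far).
No other element is forced above u by the given relations, so the count is 7.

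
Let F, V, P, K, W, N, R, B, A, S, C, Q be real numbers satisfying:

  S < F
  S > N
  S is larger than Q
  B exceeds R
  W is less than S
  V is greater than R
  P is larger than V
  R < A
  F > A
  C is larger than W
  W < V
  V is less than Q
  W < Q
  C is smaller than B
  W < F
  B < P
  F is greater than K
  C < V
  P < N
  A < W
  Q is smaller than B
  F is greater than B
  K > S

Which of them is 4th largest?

The consecutive relations fix a unique order: R < A < W < C < V < Q < B < P < N < S < K < F.
Counting 4 from the largest end gives N.

N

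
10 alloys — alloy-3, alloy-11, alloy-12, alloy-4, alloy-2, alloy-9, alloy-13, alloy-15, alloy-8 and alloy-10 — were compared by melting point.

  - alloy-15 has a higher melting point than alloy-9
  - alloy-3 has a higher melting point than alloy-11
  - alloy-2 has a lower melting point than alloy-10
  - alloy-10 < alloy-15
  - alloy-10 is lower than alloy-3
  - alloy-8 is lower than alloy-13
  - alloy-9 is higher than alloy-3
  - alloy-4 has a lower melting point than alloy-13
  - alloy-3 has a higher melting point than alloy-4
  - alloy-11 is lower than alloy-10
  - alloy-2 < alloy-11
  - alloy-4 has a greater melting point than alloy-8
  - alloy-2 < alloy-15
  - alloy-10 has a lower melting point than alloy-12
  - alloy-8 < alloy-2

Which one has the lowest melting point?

alloy-8

alloy-4 is not least since alloy-8 < alloy-4; alloy-13 is not least since alloy-4 < alloy-13; alloy-2 is not least since alloy-8 < alloy-2; alloy-11 is not least since alloy-2 < alloy-11; alloy-10 is not least since alloy-11 < alloy-10; alloy-3 is not least since alloy-11 < alloy-3; alloy-9 is not least since alloy-3 < alloy-9; alloy-15 is not least since alloy-2 < alloy-15; alloy-12 is not least since alloy-10 < alloy-12.
Only alloy-8 has nothing below it, so alloy-8 is the lowest melting point.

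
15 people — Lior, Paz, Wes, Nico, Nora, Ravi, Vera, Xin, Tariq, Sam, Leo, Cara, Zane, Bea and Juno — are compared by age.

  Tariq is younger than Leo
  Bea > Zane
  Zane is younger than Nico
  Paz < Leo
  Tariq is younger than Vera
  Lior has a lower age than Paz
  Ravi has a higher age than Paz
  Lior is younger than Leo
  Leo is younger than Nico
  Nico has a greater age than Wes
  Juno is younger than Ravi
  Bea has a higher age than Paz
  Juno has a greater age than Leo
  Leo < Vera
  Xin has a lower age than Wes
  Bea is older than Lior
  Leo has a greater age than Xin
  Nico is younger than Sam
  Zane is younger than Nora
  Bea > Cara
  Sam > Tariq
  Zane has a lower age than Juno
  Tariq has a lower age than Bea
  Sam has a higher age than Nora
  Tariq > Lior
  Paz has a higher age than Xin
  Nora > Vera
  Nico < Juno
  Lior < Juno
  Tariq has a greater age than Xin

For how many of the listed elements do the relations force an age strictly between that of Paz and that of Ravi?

Chaining upward from Paz reaches: Leo, Nico, Juno, Vera, Nora, Bea, Sam.
Chaining downward from Ravi reaches: Xin, Lior, Tariq, Wes, Zane, Leo, Nico, Juno.
Strictly between Paz and Ravi are those in both lists: Leo, Nico, Juno — 3 elements.

3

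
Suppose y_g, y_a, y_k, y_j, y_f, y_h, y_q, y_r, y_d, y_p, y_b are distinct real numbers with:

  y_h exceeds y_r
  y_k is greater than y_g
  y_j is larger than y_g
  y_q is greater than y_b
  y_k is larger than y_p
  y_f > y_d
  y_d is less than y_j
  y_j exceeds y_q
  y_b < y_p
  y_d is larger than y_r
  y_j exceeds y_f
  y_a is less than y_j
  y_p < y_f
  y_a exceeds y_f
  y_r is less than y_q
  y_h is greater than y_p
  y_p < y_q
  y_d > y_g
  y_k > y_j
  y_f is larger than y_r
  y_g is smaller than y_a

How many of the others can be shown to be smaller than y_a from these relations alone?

6

Directly below y_a: y_g, y_f.
One step further: y_r, y_p, y_d (5 so far).
One step further: y_b (6 so far).
No other element is forced below y_a by the given relations, so the count is 6.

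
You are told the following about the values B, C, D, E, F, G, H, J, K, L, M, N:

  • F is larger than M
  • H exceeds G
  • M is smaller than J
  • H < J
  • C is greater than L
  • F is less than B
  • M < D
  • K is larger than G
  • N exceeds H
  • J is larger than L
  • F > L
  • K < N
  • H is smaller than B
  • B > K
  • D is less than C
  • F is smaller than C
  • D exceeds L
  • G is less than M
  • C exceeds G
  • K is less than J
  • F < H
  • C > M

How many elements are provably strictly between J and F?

1

The relations place F below J. An element lies strictly between them when it is forced above F and also forced below J.
Above F: {H, N, B, C}. Below J: {L, G, M, K, H}.
Intersection: {H} — 1.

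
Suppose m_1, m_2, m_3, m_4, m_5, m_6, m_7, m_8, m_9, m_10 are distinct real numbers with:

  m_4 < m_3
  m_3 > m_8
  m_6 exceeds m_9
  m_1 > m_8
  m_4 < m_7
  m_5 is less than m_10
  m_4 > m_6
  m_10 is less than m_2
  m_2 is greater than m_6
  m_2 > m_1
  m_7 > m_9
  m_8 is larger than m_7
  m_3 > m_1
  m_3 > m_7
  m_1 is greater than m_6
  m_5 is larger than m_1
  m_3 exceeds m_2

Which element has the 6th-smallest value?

m_1

Chaining the given pairs: m_9 < m_6 < m_4 < m_7 < m_8 < m_1 < m_5 < m_10 < m_2 < m_3.
The 6th smallest is m_1.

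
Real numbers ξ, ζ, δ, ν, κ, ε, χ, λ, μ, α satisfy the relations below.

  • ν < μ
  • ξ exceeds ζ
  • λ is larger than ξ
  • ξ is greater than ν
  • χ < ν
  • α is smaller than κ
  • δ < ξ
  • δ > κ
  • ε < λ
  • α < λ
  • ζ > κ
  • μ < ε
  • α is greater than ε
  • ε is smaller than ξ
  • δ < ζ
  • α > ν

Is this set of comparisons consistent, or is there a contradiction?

Every relation is compatible with χ < ν < μ < ε < α < κ < δ < ζ < ξ < λ; the set is consistent.

consistent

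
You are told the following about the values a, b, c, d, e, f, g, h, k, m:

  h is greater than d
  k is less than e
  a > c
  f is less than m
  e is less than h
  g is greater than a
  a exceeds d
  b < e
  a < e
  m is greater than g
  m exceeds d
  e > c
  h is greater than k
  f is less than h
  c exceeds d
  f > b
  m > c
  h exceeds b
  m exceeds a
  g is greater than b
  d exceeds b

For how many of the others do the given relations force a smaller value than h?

7

The elements the relations force below h are b, d, c, f, a, k, e — no chain reaches any other.
That is 7.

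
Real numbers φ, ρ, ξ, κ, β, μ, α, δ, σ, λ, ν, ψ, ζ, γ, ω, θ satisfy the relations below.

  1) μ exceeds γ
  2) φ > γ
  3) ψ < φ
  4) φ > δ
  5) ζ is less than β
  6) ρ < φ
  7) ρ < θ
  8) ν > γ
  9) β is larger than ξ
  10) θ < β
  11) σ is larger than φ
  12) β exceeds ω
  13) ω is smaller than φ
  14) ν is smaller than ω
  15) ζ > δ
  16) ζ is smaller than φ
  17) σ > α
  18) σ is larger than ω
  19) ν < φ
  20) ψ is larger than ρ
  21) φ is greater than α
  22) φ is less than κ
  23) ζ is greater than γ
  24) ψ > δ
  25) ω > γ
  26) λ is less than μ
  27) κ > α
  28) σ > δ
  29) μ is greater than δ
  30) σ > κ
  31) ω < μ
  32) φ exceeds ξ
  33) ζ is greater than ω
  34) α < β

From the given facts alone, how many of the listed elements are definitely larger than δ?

7

From δ the given relations immediately reach ψ, ζ, φ, σ, μ.
From those, β, κ — 7 in total.
Nothing else is reachable above δ; 7 in all.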